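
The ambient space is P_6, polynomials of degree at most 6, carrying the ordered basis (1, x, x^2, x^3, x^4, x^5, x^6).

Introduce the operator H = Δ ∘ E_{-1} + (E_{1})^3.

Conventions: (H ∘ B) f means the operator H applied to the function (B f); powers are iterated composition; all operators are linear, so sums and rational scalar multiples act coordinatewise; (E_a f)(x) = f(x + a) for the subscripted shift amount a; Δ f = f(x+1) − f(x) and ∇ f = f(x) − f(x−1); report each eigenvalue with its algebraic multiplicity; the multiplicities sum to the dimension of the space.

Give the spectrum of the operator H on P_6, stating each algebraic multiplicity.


λ = 1 (multiplicity 7)

image of 1: 1
image of x: x + 4
image of x^2: x^2 + 8x + 8
image of x^3: x^3 + 12x^2 + 24x + 28
image of x^4: x^4 + 16x^3 + 48x^2 + 112x + 80
image of x^5: x^5 + 20x^4 + 80x^3 + 280x^2 + 400x + 244
image of x^6: x^6 + 24x^5 + 120x^4 + 560x^3 + 1200x^2 + 1464x + 728
the matrix is upper triangular; its diagonal is (1, 1, 1, 1, 1, 1, 1)
for a triangular matrix the eigenvalues are the diagonal entries, with algebraic multiplicity their repetition count


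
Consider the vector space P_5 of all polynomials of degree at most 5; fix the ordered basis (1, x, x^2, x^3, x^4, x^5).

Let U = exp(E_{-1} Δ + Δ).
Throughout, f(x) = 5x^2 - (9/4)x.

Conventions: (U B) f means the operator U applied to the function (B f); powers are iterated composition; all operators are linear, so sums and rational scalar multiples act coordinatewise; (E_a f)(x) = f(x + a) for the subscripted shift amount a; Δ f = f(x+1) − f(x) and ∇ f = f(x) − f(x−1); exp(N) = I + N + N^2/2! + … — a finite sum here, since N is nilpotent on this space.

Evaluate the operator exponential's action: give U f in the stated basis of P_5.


order-1 term: 20x - 9/2
order-2 term: 20
the series for exp(E_{-1} Δ + Δ) f terminates at order 2
exp(E_{-1} Δ + Δ) f = 5x^2 + (71/4)x + 31/2

the result is g(x) = 5x^2 + (71/4)x + 31/2


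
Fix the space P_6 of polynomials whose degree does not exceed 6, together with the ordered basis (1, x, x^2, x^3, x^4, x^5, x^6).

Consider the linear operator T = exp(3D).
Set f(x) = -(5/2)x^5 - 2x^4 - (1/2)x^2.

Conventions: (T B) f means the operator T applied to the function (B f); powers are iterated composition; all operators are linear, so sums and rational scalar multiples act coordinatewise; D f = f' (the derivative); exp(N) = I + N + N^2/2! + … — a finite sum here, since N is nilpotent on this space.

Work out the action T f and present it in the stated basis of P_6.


the result is g(x) = -(5/2)x^5 - (79/2)x^4 - 249x^3 - (1567/2)x^2 - (2463/2)x - 774

order-1 term: -(75/2)x^4 - 24x^3 - 3x
order-2 term: -225x^3 - 108x^2 - 9/2
order-3 term: -675x^2 - 216x
order-4 term: -(2025/2)x - 162
order-5 term: -1215/2
the series for exp(3D) f terminates at order 5
exp(3D) f = -(5/2)x^5 - (79/2)x^4 - 249x^3 - (1567/2)x^2 - (2463/2)x - 774


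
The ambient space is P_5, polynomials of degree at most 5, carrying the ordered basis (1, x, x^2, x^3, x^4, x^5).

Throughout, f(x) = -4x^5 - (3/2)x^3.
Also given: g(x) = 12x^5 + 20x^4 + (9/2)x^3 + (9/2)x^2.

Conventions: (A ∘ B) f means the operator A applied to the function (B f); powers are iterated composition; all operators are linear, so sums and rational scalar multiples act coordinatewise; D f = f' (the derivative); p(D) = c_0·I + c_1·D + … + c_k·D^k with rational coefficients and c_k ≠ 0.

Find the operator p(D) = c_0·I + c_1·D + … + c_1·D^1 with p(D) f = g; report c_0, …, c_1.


D^0 f = -4x^5 - (3/2)x^3
D^1 f = -20x^4 - (9/2)x^2
matching coefficients of g against c_0 f + c_1 Df + … from the top degree down determines the c_i
solution: c_0 = -3, c_1 = -1

p(D) = -3·I − D, i.e. c_0 = -3, c_1 = -1


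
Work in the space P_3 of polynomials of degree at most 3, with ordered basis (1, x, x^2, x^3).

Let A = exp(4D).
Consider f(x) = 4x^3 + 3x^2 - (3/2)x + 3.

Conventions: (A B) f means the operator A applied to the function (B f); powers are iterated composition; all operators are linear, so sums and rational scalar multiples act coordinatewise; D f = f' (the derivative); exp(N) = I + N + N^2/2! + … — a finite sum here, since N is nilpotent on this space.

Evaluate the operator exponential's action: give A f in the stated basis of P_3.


order-1 term: 48x^2 + 24x - 6
order-2 term: 192x + 48
order-3 term: 256
the series for exp(4D) f terminates at order 3
exp(4D) f = 4x^3 + 51x^2 + (429/2)x + 301

the image equals g(x) = 4x^3 + 51x^2 + (429/2)x + 301


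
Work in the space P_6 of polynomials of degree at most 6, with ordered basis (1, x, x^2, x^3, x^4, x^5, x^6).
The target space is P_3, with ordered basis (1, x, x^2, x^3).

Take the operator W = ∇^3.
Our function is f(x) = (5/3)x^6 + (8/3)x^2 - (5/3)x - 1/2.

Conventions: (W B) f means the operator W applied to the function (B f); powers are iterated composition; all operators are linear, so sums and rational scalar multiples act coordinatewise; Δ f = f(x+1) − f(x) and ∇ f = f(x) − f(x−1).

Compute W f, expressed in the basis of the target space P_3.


the result is g(x) = 200x^3 - 900x^2 + 1500x - 900

∇ f = 10x^5 - 25x^4 + (100/3)x^3 - 25x^2 + (46/3)x - 6
∇ ∇ f = 50x^4 - 200x^3 + 350x^2 - 300x + 326/3
∇ ∇ ∇ f = 200x^3 - 900x^2 + 1500x - 900


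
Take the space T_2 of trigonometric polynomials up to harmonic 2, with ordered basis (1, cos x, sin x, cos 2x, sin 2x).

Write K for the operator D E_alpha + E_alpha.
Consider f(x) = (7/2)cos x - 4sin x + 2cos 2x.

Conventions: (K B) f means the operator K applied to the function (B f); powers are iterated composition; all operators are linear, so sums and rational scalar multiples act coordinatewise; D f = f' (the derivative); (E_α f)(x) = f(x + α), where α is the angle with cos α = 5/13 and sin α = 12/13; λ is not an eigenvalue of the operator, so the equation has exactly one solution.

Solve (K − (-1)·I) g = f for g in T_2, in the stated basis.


write g with unknown coordinates in the stated basis and equate coefficients in (K − (-1)·I) g = f
solving from the highest basis element down gives g = (89/25)cos x + (71/50)sin x - (95/74)cos 2x - (59/74)sin 2x
check: K g = -(3/50)cos x - (271/50)sin x + (243/74)cos 2x + (59/74)sin 2x
so K g − (-1)·g = (7/2)cos x - 4sin x + 2cos 2x = f ✓

the image equals g(x) = (89/25)cos x + (71/50)sin x - (95/74)cos 2x - (59/74)sin 2x


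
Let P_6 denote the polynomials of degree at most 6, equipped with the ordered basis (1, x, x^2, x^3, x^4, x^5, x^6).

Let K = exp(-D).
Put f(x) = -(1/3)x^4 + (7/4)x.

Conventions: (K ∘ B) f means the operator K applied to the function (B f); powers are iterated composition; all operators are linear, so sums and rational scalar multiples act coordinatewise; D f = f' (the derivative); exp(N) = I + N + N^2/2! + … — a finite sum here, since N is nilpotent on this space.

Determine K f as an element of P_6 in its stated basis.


order-1 term: (4/3)x^3 - 7/4
order-2 term: -2x^2
order-3 term: (4/3)x
order-4 term: -1/3
the series for exp(-D) f terminates at order 4
exp(-D) f = -(1/3)x^4 + (4/3)x^3 - 2x^2 + (37/12)x - 25/12

g(x) = -(1/3)x^4 + (4/3)x^3 - 2x^2 + (37/12)x - 25/12


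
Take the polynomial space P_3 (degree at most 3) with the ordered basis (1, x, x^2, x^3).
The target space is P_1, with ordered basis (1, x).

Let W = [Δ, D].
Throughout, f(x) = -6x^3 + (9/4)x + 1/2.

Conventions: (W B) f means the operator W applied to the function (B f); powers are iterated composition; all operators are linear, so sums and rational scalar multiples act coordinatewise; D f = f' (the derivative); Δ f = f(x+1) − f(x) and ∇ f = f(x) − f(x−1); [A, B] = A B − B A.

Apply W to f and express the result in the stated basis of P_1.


D f = -18x^2 + 9/4
Δ D f = -36x - 18
Δ f = -18x^2 - 18x - 15/4
D Δ f = -36x - 18
[Δ, D] f = 0

the result is g(x) = 0


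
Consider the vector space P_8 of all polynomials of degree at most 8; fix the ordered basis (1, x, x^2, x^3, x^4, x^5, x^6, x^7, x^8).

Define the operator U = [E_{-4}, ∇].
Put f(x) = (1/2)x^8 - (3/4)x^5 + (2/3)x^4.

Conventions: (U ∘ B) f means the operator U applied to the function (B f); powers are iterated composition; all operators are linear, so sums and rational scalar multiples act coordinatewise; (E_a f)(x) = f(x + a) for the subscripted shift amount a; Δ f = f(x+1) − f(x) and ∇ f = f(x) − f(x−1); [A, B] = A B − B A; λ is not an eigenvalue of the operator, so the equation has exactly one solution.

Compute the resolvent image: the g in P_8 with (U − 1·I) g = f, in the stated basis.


write g with unknown coordinates in the stated basis and equate coefficients in (U − 1·I) g = f
solving from the highest basis element down gives g = -(1/2)x^8 + (3/4)x^5 - (2/3)x^4
check: U g = 0
so U g − 1·g = (1/2)x^8 - (3/4)x^5 + (2/3)x^4 = f ✓

the image equals g(x) = -(1/2)x^8 + (3/4)x^5 - (2/3)x^4


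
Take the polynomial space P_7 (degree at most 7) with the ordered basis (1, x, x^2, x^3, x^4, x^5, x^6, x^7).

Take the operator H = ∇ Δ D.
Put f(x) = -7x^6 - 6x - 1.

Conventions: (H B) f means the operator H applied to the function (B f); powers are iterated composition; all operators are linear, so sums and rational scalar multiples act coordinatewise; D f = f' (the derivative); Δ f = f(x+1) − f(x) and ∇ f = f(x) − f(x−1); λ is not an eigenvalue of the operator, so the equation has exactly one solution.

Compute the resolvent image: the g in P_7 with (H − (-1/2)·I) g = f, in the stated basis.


g(x) = -14x^6 + 3360x^3 + 1668x - 40322

write g with unknown coordinates in the stated basis and equate coefficients in (H − (-1/2)·I) g = f
solving from the highest basis element down gives g = -14x^6 + 3360x^3 + 1668x - 40322
check: H g = -1680x^3 - 840x + 20160
so H g − (-1/2)·g = -7x^6 - 6x - 1 = f ✓


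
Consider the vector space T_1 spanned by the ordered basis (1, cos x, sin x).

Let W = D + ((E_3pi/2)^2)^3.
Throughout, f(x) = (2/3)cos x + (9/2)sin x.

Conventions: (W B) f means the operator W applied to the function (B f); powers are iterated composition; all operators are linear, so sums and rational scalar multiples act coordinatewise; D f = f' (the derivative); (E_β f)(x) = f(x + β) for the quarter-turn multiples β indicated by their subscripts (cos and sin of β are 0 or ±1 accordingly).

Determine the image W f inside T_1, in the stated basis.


D f = (9/2)cos x - (2/3)sin x
E_3pi/2 f = -(9/2)cos x + (2/3)sin x
E_3pi/2 E_3pi/2 f = -(2/3)cos x - (9/2)sin x
E_3pi/2 (E_3pi/2)^2 f = (9/2)cos x - (2/3)sin x
E_3pi/2 E_3pi/2 (E_3pi/2)^2 f = (2/3)cos x + (9/2)sin x
E_3pi/2 (E_3pi/2)^2 (E_3pi/2)^2 f = -(9/2)cos x + (2/3)sin x
E_3pi/2 E_3pi/2 (E_3pi/2)^2 (E_3pi/2)^2 f = -(2/3)cos x - (9/2)sin x
(D + ((E_3pi/2)^2)^3) f = (23/6)cos x - (31/6)sin x

the result is g(x) = (23/6)cos x - (31/6)sin x


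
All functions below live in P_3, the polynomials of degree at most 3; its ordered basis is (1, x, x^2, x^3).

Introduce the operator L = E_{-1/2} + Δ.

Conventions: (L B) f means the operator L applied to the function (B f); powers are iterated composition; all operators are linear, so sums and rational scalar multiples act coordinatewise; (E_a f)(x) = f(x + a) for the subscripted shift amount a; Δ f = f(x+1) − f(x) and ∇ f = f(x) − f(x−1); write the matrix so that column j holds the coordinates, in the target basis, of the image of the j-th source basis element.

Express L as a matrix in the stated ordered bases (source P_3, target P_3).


image of 1: 1
image of x: x + 1/2
image of x^2: x^2 + x + 5/4
image of x^3: x^3 + (3/2)x^2 + (15/4)x + 7/8
each image's coordinates form column j of the matrix

the matrix is [[1, 1/2, 5/4, 7/8]; [0, 1, 1, 15/4]; [0, 0, 1, 3/2]; [0, 0, 0, 1]] (rows listed top to bottom)


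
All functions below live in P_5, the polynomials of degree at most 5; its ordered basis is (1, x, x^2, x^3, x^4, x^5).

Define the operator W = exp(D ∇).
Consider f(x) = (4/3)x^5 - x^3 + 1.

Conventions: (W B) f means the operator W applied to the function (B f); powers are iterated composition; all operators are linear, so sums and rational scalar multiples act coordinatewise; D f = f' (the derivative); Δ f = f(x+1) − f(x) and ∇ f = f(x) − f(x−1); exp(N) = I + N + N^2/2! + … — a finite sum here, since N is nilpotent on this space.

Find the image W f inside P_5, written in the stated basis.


order-1 term: (80/3)x^3 - 40x^2 + (62/3)x - 11/3
order-2 term: 80x - 80
the series for exp(D ∇) f terminates at order 2
exp(D ∇) f = (4/3)x^5 + (77/3)x^3 - 40x^2 + (302/3)x - 248/3

g(x) = (4/3)x^5 + (77/3)x^3 - 40x^2 + (302/3)x - 248/3


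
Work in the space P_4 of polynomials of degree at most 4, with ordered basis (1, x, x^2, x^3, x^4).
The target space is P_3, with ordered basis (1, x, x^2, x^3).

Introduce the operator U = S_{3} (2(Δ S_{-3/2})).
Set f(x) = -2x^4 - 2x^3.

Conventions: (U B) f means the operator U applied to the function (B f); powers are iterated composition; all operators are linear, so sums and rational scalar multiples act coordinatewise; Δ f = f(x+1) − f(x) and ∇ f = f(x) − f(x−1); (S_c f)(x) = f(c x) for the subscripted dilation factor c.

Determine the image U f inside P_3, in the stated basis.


the image equals g(x) = -2187x^3 - 729x^2 - (243/2)x - 27/4

S_{-3/2} f = -(81/8)x^4 + (27/4)x^3
Δ S_{-3/2} f = -(81/2)x^3 - (81/2)x^2 - (81/4)x - 27/8
(2(Δ S_{-3/2})) f = -81x^3 - 81x^2 - (81/2)x - 27/4
S_{3} (2(Δ S_{-3/2})) f = -2187x^3 - 729x^2 - (243/2)x - 27/4


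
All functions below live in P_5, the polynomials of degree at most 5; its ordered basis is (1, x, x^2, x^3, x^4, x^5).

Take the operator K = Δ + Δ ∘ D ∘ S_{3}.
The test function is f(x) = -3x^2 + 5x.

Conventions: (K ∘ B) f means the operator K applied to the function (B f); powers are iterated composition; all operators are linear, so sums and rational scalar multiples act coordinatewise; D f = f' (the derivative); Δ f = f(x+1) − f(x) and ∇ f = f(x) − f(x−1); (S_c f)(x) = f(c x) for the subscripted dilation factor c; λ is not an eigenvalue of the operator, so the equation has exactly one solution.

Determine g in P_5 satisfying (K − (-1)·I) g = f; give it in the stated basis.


write g with unknown coordinates in the stated basis and equate coefficients in (K − (-1)·I) g = f
solving from the highest basis element down gives g = -3x^2 + 11x + 46
check: K g = -6x - 46
so K g − (-1)·g = -3x^2 + 5x = f ✓

g(x) = -3x^2 + 11x + 46


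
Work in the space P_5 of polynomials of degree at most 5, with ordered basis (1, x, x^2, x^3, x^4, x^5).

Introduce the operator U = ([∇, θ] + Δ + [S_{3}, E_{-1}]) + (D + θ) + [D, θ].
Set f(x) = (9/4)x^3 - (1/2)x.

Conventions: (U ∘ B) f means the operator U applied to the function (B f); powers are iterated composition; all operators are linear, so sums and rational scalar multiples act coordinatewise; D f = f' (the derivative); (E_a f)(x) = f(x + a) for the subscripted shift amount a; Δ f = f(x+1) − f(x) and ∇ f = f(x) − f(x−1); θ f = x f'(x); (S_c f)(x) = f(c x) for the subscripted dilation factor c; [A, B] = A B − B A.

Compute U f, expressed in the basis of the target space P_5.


θ f = (27/4)x^3 - (1/2)x
∇ θ f = (81/4)x^2 - (81/4)x + 25/4
∇ f = (27/4)x^2 - (27/4)x + 7/4
θ ∇ f = (27/2)x^2 - (27/4)x
[∇, θ] f = (27/4)x^2 - (27/2)x + 25/4
Δ f = (27/4)x^2 + (27/4)x + 7/4
E_{-1} f = (9/4)x^3 - (27/4)x^2 + (25/4)x - 7/4
S_{3} E_{-1} f = (243/4)x^3 - (243/4)x^2 + (75/4)x - 7/4
S_{3} f = (243/4)x^3 - (3/2)x
E_{-1} S_{3} f = (243/4)x^3 - (729/4)x^2 + (723/4)x - 237/4
[S_{3}, E_{-1}] f = (243/2)x^2 - 162x + 115/2
([∇, θ] + Δ + [S_{3}, E_{-1}]) f = 135x^2 - (675/4)x + 131/2
D f = (27/4)x^2 - 1/2
θ f = (27/4)x^3 - (1/2)x
(D + θ) f = (27/4)x^3 + (27/4)x^2 - (1/2)x - 1/2
θ f = (27/4)x^3 - (1/2)x
D θ f = (81/4)x^2 - 1/2
D f = (27/4)x^2 - 1/2
θ D f = (27/2)x^2
[D, θ] f = (27/4)x^2 - 1/2
(([∇, θ] + Δ + [S_{3}, E_{-1}]) + (D + θ) + [D, θ]) f = (27/4)x^3 + (297/2)x^2 - (677/4)x + 129/2

the result is g(x) = (27/4)x^3 + (297/2)x^2 - (677/4)x + 129/2


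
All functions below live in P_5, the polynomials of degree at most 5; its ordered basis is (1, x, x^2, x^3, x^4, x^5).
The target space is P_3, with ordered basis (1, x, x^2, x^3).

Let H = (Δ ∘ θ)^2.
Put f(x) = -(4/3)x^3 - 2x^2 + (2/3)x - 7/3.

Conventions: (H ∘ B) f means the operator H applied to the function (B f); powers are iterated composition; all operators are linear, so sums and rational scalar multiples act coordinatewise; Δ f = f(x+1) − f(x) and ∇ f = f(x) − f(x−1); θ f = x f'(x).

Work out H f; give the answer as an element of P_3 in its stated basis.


θ f = -4x^3 - 4x^2 + (2/3)x
Δ θ f = -12x^2 - 20x - 22/3
θ (Δ ∘ θ) f = -24x^2 - 20x
Δ θ (Δ ∘ θ) f = -48x - 44

the image equals g(x) = -48x - 44


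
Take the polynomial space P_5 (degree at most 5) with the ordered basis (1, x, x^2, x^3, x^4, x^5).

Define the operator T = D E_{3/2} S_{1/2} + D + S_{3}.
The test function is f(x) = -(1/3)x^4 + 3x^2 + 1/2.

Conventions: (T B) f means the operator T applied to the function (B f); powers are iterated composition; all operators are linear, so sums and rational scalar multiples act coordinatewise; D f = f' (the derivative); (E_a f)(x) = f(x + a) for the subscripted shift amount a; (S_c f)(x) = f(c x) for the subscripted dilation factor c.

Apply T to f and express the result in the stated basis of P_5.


S_{1/2} f = -(1/48)x^4 + (3/4)x^2 + 1/2
E_{3/2} S_{1/2} f = -(1/48)x^4 - (1/8)x^3 + (15/32)x^2 + (63/32)x + 533/256
D E_{3/2} S_{1/2} f = -(1/12)x^3 - (3/8)x^2 + (15/16)x + 63/32
D f = -(4/3)x^3 + 6x
S_{3} f = -27x^4 + 27x^2 + 1/2
(D E_{3/2} S_{1/2} + D + S_{3}) f = -27x^4 - (17/12)x^3 + (213/8)x^2 + (111/16)x + 79/32

the result is g(x) = -27x^4 - (17/12)x^3 + (213/8)x^2 + (111/16)x + 79/32


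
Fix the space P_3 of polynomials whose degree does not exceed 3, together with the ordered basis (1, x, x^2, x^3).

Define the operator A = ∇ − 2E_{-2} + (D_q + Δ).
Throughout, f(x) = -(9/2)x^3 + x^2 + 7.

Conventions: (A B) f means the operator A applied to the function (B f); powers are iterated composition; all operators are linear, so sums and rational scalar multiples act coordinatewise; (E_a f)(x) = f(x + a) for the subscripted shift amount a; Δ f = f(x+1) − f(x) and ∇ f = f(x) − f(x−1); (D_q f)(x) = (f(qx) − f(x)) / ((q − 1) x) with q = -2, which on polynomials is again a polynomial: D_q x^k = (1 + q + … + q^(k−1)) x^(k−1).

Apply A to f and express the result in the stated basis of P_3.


∇ f = -(27/2)x^2 + (31/2)x - 11/2
E_{-2} f = -(9/2)x^3 + 28x^2 - 58x + 47
(-2E_{-2}) f = 9x^3 - 56x^2 + 116x - 94
D_q f = -(27/2)x^2 - x
Δ f = -(27/2)x^2 - (23/2)x - 7/2
(D_q + Δ) f = -27x^2 - (25/2)x - 7/2
(∇ − 2E_{-2} + (D_q + Δ)) f = 9x^3 - (193/2)x^2 + 119x - 103

the result is g(x) = 9x^3 - (193/2)x^2 + 119x - 103


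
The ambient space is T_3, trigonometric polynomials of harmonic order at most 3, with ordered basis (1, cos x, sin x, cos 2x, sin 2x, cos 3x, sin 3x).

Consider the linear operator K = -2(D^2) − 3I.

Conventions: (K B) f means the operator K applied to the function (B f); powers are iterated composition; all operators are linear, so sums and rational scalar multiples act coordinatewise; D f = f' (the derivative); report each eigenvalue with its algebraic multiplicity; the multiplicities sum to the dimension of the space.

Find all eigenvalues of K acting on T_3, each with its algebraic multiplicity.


λ = -3 (multiplicity 1), λ = -1 (multiplicity 2), λ = 5 (multiplicity 2), λ = 15 (multiplicity 2)

image of 1: -3
image of cos x: -cos x
image of sin x: -sin x
image of cos 2x: 5cos 2x
image of sin 2x: 5sin 2x
image of cos 3x: 15cos 3x
image of sin 3x: 15sin 3x
the matrix is diagonal; its diagonal is (-3, -1, -1, 5, 5, 15, 15)
for a triangular matrix the eigenvalues are the diagonal entries, with algebraic multiplicity their repetition count


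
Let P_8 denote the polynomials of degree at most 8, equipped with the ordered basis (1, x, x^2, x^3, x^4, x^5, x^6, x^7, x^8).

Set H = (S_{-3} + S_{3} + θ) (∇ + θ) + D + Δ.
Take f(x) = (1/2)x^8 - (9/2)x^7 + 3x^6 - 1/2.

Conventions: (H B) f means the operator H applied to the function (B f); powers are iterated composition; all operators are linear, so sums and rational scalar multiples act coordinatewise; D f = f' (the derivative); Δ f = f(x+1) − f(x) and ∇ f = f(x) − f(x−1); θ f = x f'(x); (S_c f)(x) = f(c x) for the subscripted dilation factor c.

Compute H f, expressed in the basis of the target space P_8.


∇ f = 4x^7 - (91/2)x^6 + (281/2)x^5 - (475/2)x^4 + (491/2)x^3 - (307/2)x^2 + (107/2)x - 8
θ f = 4x^8 - (63/2)x^7 + 18x^6
(∇ + θ) f = 4x^8 - (55/2)x^7 - (55/2)x^6 + (281/2)x^5 - (475/2)x^4 + (491/2)x^3 - (307/2)x^2 + (107/2)x - 8
S_{-3} (∇ + θ) f = 26244x^8 + (120285/2)x^7 - (40095/2)x^6 - (68283/2)x^5 - (38475/2)x^4 - (13257/2)x^3 - (2763/2)x^2 - (321/2)x - 8
S_{3} (∇ + θ) f = 26244x^8 - (120285/2)x^7 - (40095/2)x^6 + (68283/2)x^5 - (38475/2)x^4 + (13257/2)x^3 - (2763/2)x^2 + (321/2)x - 8
θ (∇ + θ) f = 32x^8 - (385/2)x^7 - 165x^6 + (1405/2)x^5 - 950x^4 + (1473/2)x^3 - 307x^2 + (107/2)x
(S_{-3} + S_{3} + θ) (∇ + θ) f = 52520x^8 - (385/2)x^7 - 40260x^6 + (1405/2)x^5 - 39425x^4 + (1473/2)x^3 - 3070x^2 + (107/2)x - 16
D f = 4x^7 - (63/2)x^6 + 18x^5
Δ f = 4x^7 - (35/2)x^6 - (97/2)x^5 - (155/2)x^4 - (139/2)x^3 - (71/2)x^2 - (19/2)x - 1
((S_{-3} + S_{3} + θ) (∇ + θ) + D + Δ) f = 52520x^8 - (369/2)x^7 - 40309x^6 + 672x^5 - (79005/2)x^4 + 667x^3 - (6211/2)x^2 + 44x - 17

the result is g(x) = 52520x^8 - (369/2)x^7 - 40309x^6 + 672x^5 - (79005/2)x^4 + 667x^3 - (6211/2)x^2 + 44x - 17


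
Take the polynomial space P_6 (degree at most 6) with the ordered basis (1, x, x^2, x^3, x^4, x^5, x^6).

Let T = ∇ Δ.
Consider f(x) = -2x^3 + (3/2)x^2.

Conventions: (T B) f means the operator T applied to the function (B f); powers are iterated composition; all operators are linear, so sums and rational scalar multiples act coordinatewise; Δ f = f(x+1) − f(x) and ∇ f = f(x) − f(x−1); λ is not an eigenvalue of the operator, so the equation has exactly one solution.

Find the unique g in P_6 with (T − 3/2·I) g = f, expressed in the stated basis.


g(x) = (4/3)x^3 - x^2 + (16/3)x - 4/3

write g with unknown coordinates in the stated basis and equate coefficients in (T − 3/2·I) g = f
solving from the highest basis element down gives g = (4/3)x^3 - x^2 + (16/3)x - 4/3
check: T g = 8x - 2
so T g − 3/2·g = -2x^3 + (3/2)x^2 = f ✓


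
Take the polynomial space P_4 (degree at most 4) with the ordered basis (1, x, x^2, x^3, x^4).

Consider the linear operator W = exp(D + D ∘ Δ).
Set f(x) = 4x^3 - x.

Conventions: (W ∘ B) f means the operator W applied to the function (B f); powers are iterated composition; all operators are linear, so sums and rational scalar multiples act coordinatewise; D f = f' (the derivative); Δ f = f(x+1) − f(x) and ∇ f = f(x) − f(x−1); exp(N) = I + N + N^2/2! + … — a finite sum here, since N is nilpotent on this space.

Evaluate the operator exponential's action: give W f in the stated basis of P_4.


the result is g(x) = 4x^3 + 12x^2 + 35x + 39

order-1 term: 12x^2 + 24x + 11
order-2 term: 12x + 24
order-3 term: 4
the series for exp(D + D ∘ Δ) f terminates at order 3
exp(D + D ∘ Δ) f = 4x^3 + 12x^2 + 35x + 39


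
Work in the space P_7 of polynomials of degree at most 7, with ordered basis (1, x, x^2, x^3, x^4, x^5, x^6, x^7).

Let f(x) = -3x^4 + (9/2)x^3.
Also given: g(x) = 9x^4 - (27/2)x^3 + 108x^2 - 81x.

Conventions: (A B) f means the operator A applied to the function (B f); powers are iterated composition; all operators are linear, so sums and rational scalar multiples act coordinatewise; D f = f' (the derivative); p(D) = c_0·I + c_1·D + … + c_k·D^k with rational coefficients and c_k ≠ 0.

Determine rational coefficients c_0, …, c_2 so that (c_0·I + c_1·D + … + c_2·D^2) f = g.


p(D) = -3·I − 3·D^2, i.e. c_0 = -3, c_1 = 0, c_2 = -3

D^0 f = -3x^4 + (9/2)x^3
D^1 f = -12x^3 + (27/2)x^2
D^2 f = -36x^2 + 27x
matching coefficients of g against c_0 f + c_1 Df + … from the top degree down determines the c_i
solution: c_0 = -3, c_1 = 0, c_2 = -3


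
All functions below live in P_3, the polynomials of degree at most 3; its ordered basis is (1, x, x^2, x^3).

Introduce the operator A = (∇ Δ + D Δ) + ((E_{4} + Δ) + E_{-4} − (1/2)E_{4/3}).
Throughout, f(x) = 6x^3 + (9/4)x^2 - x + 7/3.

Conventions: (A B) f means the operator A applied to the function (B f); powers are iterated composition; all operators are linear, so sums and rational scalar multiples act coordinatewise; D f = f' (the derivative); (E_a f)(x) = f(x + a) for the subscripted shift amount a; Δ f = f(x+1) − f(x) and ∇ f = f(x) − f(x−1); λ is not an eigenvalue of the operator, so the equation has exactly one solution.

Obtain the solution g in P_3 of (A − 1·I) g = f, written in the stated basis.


g(x) = 12x^3 - (39/2)x^2 - 2576x + 27565/9

write g with unknown coordinates in the stated basis and equate coefficients in (A − 1·I) g = f
solving from the highest basis element down gives g = 12x^3 - (39/2)x^2 - 2576x + 27565/9
check: A g = 18x^3 - (69/4)x^2 - 2577x + 27586/9
so A g − 1·g = 6x^3 + (9/4)x^2 - x + 7/3 = f ✓


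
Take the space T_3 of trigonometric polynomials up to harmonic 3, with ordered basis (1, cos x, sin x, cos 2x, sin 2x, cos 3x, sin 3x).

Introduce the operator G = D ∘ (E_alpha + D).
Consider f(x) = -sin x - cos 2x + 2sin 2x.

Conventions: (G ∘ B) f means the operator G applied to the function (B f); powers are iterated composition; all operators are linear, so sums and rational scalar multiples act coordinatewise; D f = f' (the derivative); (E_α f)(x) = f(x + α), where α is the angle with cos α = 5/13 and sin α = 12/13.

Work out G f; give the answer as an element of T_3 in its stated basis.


the image equals g(x) = -(5/13)cos x + (25/13)sin x + (440/169)cos 2x - (2070/169)sin 2x

E_alpha f = -(12/13)cos x - (5/13)sin x + (359/169)cos 2x - (118/169)sin 2x
D f = -cos x + 4cos 2x + 2sin 2x
(E_alpha + D) f = -(25/13)cos x - (5/13)sin x + (1035/169)cos 2x + (220/169)sin 2x
D (E_alpha + D) f = -(5/13)cos x + (25/13)sin x + (440/169)cos 2x - (2070/169)sin 2x


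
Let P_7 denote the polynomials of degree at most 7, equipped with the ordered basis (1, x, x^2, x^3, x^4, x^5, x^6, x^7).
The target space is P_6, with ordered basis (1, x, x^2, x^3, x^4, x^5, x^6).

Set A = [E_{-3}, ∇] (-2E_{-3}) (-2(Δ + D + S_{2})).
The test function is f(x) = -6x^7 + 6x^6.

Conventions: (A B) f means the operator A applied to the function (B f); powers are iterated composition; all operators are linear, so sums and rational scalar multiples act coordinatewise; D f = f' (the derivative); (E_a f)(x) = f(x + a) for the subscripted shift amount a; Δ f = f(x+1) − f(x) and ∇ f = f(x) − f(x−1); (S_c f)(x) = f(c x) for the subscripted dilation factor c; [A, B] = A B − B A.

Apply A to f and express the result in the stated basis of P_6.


Δ f = -42x^6 - 90x^5 - 120x^4 - 90x^3 - 36x^2 - 6x
D f = -42x^6 + 36x^5
S_{2} f = -768x^7 + 384x^6
(Δ + D + S_{2}) f = -768x^7 + 300x^6 - 54x^5 - 120x^4 - 90x^3 - 36x^2 - 6x
(-2(Δ + D + S_{2})) f = 1536x^7 - 600x^6 + 108x^5 + 240x^4 + 180x^3 + 72x^2 + 12x
E_{-3} (-2(Δ + D + S_{2})) f = 1536x^7 - 32856x^6 + 301212x^5 - 1533900x^4 + 4685580x^3 - 8584956x^2 + 8735268x - 3807684
(-2E_{-3}) (-2(Δ + D + S_{2})) f = -3072x^7 + 65712x^6 - 602424x^5 + 3067800x^4 - 9371160x^3 + 17169912x^2 - 17470536x + 7615368
∇ ((-2E_{-3}) (-2(Δ + D + S_{2}))) f = -21504x^6 + 458784x^5 - 4105320x^4 + 19717200x^3 - 53594712x^2 + 78152400x - 47750616
E_{-3} ∇ ((-2E_{-3}) (-2(Δ + D + S_{2}))) f = -21504x^6 + 845856x^5 - 13890120x^4 + 121883760x^3 - 602735832x^2 + 1592619984x - 1756616472
E_{-3} ((-2E_{-3}) (-2(Δ + D + S_{2}))) f = -3072x^7 + 130224x^6 - 2365848x^5 + 23878320x^4 - 144596520x^3 + 525342528x^2 - 1060299960x + 917080848
∇ E_{-3} ((-2E_{-3}) (-2(Δ + D + S_{2}))) f = -21504x^6 + 845856x^5 - 13890120x^4 + 121883760x^3 - 602735832x^2 + 1592619984x - 1756616472
[E_{-3}, ∇] ((-2E_{-3}) (-2(Δ + D + S_{2}))) f = 0

g(x) = 0


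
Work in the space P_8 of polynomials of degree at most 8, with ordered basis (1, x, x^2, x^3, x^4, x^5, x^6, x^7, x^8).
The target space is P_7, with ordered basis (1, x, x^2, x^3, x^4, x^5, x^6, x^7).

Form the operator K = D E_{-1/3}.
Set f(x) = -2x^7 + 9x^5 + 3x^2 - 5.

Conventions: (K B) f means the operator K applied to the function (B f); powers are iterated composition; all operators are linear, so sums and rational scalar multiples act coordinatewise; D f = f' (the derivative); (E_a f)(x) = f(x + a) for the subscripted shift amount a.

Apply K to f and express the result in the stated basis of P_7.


the image equals g(x) = -14x^6 + 28x^5 + (65/3)x^4 - (1340/27)x^3 + (740/27)x^2 - (26/81)x - 1067/729

E_{-1/3} f = -2x^7 + (14/3)x^6 + (13/3)x^5 - (335/27)x^4 + (740/81)x^3 - (13/81)x^2 - (1067/729)x - 10285/2187
D E_{-1/3} f = -14x^6 + 28x^5 + (65/3)x^4 - (1340/27)x^3 + (740/27)x^2 - (26/81)x - 1067/729


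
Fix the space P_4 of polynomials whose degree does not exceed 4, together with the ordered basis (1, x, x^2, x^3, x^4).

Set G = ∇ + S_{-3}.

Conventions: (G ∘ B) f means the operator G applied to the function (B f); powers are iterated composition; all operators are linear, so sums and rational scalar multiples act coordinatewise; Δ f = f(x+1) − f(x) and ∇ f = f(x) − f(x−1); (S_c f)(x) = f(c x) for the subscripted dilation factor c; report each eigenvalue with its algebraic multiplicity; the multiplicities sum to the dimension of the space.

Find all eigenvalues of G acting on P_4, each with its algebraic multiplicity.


λ = -27 (multiplicity 1), λ = -3 (multiplicity 1), λ = 1 (multiplicity 1), λ = 9 (multiplicity 1), λ = 81 (multiplicity 1)

image of 1: 1
image of x: -3x + 1
image of x^2: 9x^2 + 2x - 1
image of x^3: -27x^3 + 3x^2 - 3x + 1
image of x^4: 81x^4 + 4x^3 - 6x^2 + 4x - 1
the matrix is upper triangular; its diagonal is (1, -3, 9, -27, 81)
for a triangular matrix the eigenvalues are the diagonal entries, with algebraic multiplicity their repetition count


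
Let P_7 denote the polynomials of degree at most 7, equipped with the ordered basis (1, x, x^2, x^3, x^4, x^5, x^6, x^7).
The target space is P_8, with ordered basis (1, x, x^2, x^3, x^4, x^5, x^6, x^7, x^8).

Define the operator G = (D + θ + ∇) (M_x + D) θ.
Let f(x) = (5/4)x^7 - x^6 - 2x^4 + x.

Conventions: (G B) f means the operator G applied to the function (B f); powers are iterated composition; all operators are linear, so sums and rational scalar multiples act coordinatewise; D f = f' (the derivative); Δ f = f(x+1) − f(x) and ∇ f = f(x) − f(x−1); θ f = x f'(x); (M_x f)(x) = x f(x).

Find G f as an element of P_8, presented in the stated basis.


θ f = (35/4)x^7 - 6x^6 - 8x^4 + x
M_x θ f = (35/4)x^8 - 6x^7 - 8x^5 + x^2
D θ f = (245/4)x^6 - 36x^5 - 32x^3 + 1
(M_x + D) θ f = (35/4)x^8 - 6x^7 + (245/4)x^6 - 44x^5 - 32x^3 + x^2 + 1
D (M_x + D) θ f = 70x^7 - 42x^6 + (735/2)x^5 - 220x^4 - 96x^2 + 2x
θ (M_x + D) θ f = 70x^8 - 42x^7 + (735/2)x^6 - 220x^5 - 96x^3 + 2x^2
∇ (M_x + D) θ f = 70x^7 - 287x^6 + (1967/2)x^5 - (7845/4)x^4 + 2365x^3 - (7303/4)x^2 + (1595/2)x - 153
(D + θ + ∇) (M_x + D) θ f = 70x^8 + 98x^7 + (77/2)x^6 + 1131x^5 - (8725/4)x^4 + 2269x^3 - (7679/4)x^2 + (1599/2)x - 153

the result is g(x) = 70x^8 + 98x^7 + (77/2)x^6 + 1131x^5 - (8725/4)x^4 + 2269x^3 - (7679/4)x^2 + (1599/2)x - 153


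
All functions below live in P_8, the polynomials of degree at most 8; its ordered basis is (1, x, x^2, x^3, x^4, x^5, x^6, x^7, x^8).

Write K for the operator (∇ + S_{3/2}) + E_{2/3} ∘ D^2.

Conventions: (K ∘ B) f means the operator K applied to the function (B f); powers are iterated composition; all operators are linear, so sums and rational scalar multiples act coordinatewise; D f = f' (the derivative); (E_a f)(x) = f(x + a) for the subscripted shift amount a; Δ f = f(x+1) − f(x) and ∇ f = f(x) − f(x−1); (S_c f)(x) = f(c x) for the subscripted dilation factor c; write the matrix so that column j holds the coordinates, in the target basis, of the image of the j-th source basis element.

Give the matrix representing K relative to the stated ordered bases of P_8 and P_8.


image of 1: 1
image of x: (3/2)x + 1
image of x^2: (9/4)x^2 + 2x + 1
image of x^3: (27/8)x^3 + 3x^2 + 3x + 5
image of x^4: (81/16)x^4 + 4x^3 + 6x^2 + 20x + 13/3
image of x^5: (243/32)x^5 + 5x^4 + 10x^3 + 50x^2 + (65/3)x + 187/27
image of x^6: (729/64)x^6 + 6x^5 + 15x^4 + 100x^3 + 65x^2 + (374/9)x + 133/27
image of x^7: (2187/128)x^7 + 7x^6 + 21x^5 + 175x^4 + (455/3)x^3 + (1309/9)x^2 + (931/27)x + 529/81
image of x^8: (6561/256)x^8 + 8x^7 + 28x^6 + 280x^5 + (910/3)x^4 + (10472/27)x^3 + (3724/27)x^2 + (4232/81)x + 2855/729
each image's coordinates form column j of the matrix

the matrix is [[1, 1, 1, 5, 13/3, 187/27, 133/27, 529/81, 2855/729]; [0, 3/2, 2, 3, 20, 65/3, 374/9, 931/27, 4232/81]; [0, 0, 9/4, 3, 6, 50, 65, 1309/9, 3724/27]; [0, 0, 0, 27/8, 4, 10, 100, 455/3, 10472/27]; [0, 0, 0, 0, 81/16, 5, 15, 175, 910/3]; [0, 0, 0, 0, 0, 243/32, 6, 21, 280]; [0, 0, 0, 0, 0, 0, 729/64, 7, 28]; [0, 0, 0, 0, 0, 0, 0, 2187/128, 8]; [0, 0, 0, 0, 0, 0, 0, 0, 6561/256]] (rows listed top to bottom)


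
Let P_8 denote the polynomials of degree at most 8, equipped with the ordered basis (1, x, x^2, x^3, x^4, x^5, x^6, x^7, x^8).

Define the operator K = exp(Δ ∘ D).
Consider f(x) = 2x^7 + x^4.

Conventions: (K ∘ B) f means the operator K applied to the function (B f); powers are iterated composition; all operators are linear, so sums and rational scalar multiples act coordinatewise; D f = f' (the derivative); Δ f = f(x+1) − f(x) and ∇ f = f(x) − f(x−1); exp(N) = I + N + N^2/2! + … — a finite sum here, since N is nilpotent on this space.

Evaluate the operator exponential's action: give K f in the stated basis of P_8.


the image equals g(x) = 2x^7 + 84x^5 + 211x^4 + 1120x^3 + 2742x^2 + 4716x + 3810

order-1 term: 84x^5 + 210x^4 + 280x^3 + 222x^2 + 96x + 18
order-2 term: 840x^3 + 2520x^2 + 2940x + 1272
order-3 term: 1680x + 2520
the series for exp(Δ ∘ D) f terminates at order 3
exp(Δ ∘ D) f = 2x^7 + 84x^5 + 211x^4 + 1120x^3 + 2742x^2 + 4716x + 3810


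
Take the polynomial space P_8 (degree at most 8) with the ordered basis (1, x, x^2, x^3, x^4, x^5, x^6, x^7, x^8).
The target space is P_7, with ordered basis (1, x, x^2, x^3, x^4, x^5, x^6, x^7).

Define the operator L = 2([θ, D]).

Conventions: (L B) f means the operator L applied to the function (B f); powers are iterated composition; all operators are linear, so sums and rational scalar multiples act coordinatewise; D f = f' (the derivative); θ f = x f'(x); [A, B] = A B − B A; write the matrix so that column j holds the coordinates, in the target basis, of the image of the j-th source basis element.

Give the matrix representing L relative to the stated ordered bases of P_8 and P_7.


the matrix is [[0, -2, 0, 0, 0, 0, 0, 0, 0]; [0, 0, -4, 0, 0, 0, 0, 0, 0]; [0, 0, 0, -6, 0, 0, 0, 0, 0]; [0, 0, 0, 0, -8, 0, 0, 0, 0]; [0, 0, 0, 0, 0, -10, 0, 0, 0]; [0, 0, 0, 0, 0, 0, -12, 0, 0]; [0, 0, 0, 0, 0, 0, 0, -14, 0]; [0, 0, 0, 0, 0, 0, 0, 0, -16]] (rows listed top to bottom)

image of 1: 0
image of x: -2
image of x^2: -4x
image of x^3: -6x^2
image of x^4: -8x^3
image of x^5: -10x^4
image of x^6: -12x^5
image of x^7: -14x^6
image of x^8: -16x^7
each image's coordinates form column j of the matrix


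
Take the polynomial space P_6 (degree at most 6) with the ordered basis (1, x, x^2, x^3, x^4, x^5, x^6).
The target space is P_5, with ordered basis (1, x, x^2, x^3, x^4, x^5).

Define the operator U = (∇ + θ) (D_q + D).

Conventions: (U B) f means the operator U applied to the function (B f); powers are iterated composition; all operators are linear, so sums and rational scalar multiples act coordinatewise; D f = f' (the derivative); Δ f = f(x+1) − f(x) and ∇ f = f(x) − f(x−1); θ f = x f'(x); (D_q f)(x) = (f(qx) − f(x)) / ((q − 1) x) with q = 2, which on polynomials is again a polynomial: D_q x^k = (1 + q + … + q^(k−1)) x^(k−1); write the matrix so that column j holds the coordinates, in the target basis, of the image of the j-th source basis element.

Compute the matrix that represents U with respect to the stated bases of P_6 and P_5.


the matrix is [[0, 0, 5, -10, 19, -36, 69]; [0, 0, 5, 20, -57, 144, -345]; [0, 0, 0, 20, 57, -216, 690]; [0, 0, 0, 0, 57, 144, -690]; [0, 0, 0, 0, 0, 144, 345]; [0, 0, 0, 0, 0, 0, 345]] (rows listed top to bottom)

image of 1: 0
image of x: 0
image of x^2: 5x + 5
image of x^3: 20x^2 + 20x - 10
image of x^4: 57x^3 + 57x^2 - 57x + 19
image of x^5: 144x^4 + 144x^3 - 216x^2 + 144x - 36
image of x^6: 345x^5 + 345x^4 - 690x^3 + 690x^2 - 345x + 69
each image's coordinates form column j of the matrix


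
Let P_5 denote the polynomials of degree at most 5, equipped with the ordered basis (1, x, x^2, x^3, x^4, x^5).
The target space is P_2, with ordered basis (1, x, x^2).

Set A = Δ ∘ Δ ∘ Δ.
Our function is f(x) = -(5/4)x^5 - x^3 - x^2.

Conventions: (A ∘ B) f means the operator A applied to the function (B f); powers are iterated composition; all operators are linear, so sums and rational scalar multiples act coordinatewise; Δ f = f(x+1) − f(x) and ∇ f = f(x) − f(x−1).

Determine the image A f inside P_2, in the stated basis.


the result is g(x) = -75x^2 - 225x - 387/2

Δ f = -(25/4)x^4 - (25/2)x^3 - (31/2)x^2 - (45/4)x - 13/4
Δ Δ f = -25x^3 - 75x^2 - (187/2)x - 91/2
Δ Δ Δ f = -75x^2 - 225x - 387/2


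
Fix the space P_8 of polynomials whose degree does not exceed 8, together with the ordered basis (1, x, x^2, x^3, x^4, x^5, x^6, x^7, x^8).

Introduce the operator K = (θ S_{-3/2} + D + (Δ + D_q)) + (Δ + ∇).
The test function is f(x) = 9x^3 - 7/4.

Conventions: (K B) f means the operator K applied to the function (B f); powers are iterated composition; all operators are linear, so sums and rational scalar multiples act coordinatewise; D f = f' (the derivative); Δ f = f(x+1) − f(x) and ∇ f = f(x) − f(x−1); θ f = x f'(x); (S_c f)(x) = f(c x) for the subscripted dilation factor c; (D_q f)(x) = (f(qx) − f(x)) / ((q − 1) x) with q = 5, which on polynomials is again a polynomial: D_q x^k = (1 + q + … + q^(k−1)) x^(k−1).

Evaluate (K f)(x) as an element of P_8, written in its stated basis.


S_{-3/2} f = -(243/8)x^3 - 7/4
θ S_{-3/2} f = -(729/8)x^3
D f = 27x^2
Δ f = 27x^2 + 27x + 9
D_q f = 279x^2
(Δ + D_q) f = 306x^2 + 27x + 9
(θ S_{-3/2} + D + (Δ + D_q)) f = -(729/8)x^3 + 333x^2 + 27x + 9
Δ f = 27x^2 + 27x + 9
∇ f = 27x^2 - 27x + 9
(Δ + ∇) f = 54x^2 + 18
((θ S_{-3/2} + D + (Δ + D_q)) + (Δ + ∇)) f = -(729/8)x^3 + 387x^2 + 27x + 27

g(x) = -(729/8)x^3 + 387x^2 + 27x + 27


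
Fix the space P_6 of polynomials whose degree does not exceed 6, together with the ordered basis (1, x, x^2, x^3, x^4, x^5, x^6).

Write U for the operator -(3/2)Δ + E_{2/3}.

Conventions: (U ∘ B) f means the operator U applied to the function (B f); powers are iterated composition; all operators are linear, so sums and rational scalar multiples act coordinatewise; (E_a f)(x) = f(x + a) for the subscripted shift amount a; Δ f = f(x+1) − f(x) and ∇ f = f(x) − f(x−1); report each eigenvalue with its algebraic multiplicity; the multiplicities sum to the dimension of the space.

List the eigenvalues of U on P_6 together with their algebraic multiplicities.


image of 1: 1
image of x: x - 5/6
image of x^2: x^2 - (5/3)x - 19/18
image of x^3: x^3 - (5/2)x^2 - (19/6)x - 65/54
image of x^4: x^4 - (10/3)x^3 - (19/3)x^2 - (130/27)x - 211/162
image of x^5: x^5 - (25/6)x^4 - (95/9)x^3 - (325/27)x^2 - (1055/162)x - 665/486
image of x^6: x^6 - 5x^5 - (95/6)x^4 - (650/27)x^3 - (1055/54)x^2 - (665/81)x - 2059/1458
the matrix is upper triangular; its diagonal is (1, 1, 1, 1, 1, 1, 1)
for a triangular matrix the eigenvalues are the diagonal entries, with algebraic multiplicity their repetition count

λ = 1 (multiplicity 7)


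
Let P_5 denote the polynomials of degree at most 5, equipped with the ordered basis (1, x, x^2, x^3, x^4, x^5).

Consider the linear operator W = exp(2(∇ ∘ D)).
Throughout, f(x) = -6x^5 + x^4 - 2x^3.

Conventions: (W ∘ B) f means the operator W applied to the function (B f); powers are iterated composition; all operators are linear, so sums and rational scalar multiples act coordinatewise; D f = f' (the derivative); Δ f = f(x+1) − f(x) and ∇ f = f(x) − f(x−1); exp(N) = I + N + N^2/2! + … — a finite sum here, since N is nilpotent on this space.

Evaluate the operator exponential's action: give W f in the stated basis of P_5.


the result is g(x) = -6x^5 + x^4 - 242x^3 + 384x^2 - 1728x + 1568

order-1 term: -240x^3 + 384x^2 - 288x + 80
order-2 term: -1440x + 1488
the series for exp(2(∇ ∘ D)) f terminates at order 2
exp(2(∇ ∘ D)) f = -6x^5 + x^4 - 242x^3 + 384x^2 - 1728x + 1568
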